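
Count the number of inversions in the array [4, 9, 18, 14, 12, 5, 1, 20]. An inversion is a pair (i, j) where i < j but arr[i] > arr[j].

Finding inversions in [4, 9, 18, 14, 12, 5, 1, 20]:

(0, 6): arr[0]=4 > arr[6]=1
(1, 5): arr[1]=9 > arr[5]=5
(1, 6): arr[1]=9 > arr[6]=1
(2, 3): arr[2]=18 > arr[3]=14
(2, 4): arr[2]=18 > arr[4]=12
(2, 5): arr[2]=18 > arr[5]=5
(2, 6): arr[2]=18 > arr[6]=1
(3, 4): arr[3]=14 > arr[4]=12
(3, 5): arr[3]=14 > arr[5]=5
(3, 6): arr[3]=14 > arr[6]=1
(4, 5): arr[4]=12 > arr[5]=5
(4, 6): arr[4]=12 > arr[6]=1
(5, 6): arr[5]=5 > arr[6]=1

Total inversions: 13

The array has 13 inversion(s): (0,6), (1,5), (1,6), (2,3), (2,4), (2,5), (2,6), (3,4), (3,5), (3,6), (4,5), (4,6), (5,6). Each pair (i,j) satisfies i < j and arr[i] > arr[j].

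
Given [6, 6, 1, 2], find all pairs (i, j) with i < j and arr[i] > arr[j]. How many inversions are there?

Finding inversions in [6, 6, 1, 2]:

(0, 2): arr[0]=6 > arr[2]=1
(0, 3): arr[0]=6 > arr[3]=2
(1, 2): arr[1]=6 > arr[2]=1
(1, 3): arr[1]=6 > arr[3]=2

Total inversions: 4

The array has 4 inversion(s): (0,2), (0,3), (1,2), (1,3). Each pair (i,j) satisfies i < j and arr[i] > arr[j].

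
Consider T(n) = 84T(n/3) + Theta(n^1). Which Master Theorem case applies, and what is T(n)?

Master Theorem for T(n) = 84T(n/3) + O(n^1):

a = 84, b = 3, c = 1
log_b(a) = log_3(84) = 4.0331

Case 1: c = 1 < log_3(84) = 4.0331
T(n) = O(n^(log_3 84))

For T(n) = 84T(n/3) + O(n^1): log_3(84) = 4.0331. This is Case 1 of the Master Theorem (c < log_b(a), work dominated by leaves), giving O(n^(log_3 84)).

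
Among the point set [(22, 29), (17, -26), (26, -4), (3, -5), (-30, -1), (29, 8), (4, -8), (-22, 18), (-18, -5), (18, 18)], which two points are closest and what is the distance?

Computing all pairwise distances among 10 points:

d((22, 29), (17, -26)) = 55.2268
d((22, 29), (26, -4)) = 33.2415
d((22, 29), (3, -5)) = 38.9487
d((22, 29), (-30, -1)) = 60.0333
d((22, 29), (29, 8)) = 22.1359
d((22, 29), (4, -8)) = 41.1461
d((22, 29), (-22, 18)) = 45.3542
d((22, 29), (-18, -5)) = 52.4976
d((22, 29), (18, 18)) = 11.7047
d((17, -26), (26, -4)) = 23.7697
d((17, -26), (3, -5)) = 25.2389
d((17, -26), (-30, -1)) = 53.2353
d((17, -26), (29, 8)) = 36.0555
d((17, -26), (4, -8)) = 22.2036
d((17, -26), (-22, 18)) = 58.7963
d((17, -26), (-18, -5)) = 40.8167
d((17, -26), (18, 18)) = 44.0114
d((26, -4), (3, -5)) = 23.0217
d((26, -4), (-30, -1)) = 56.0803
d((26, -4), (29, 8)) = 12.3693
d((26, -4), (4, -8)) = 22.3607
d((26, -4), (-22, 18)) = 52.8015
d((26, -4), (-18, -5)) = 44.0114
d((26, -4), (18, 18)) = 23.4094
d((3, -5), (-30, -1)) = 33.2415
d((3, -5), (29, 8)) = 29.0689
d((3, -5), (4, -8)) = 3.1623 <-- minimum
d((3, -5), (-22, 18)) = 33.9706
d((3, -5), (-18, -5)) = 21.0
d((3, -5), (18, 18)) = 27.4591
d((-30, -1), (29, 8)) = 59.6825
d((-30, -1), (4, -8)) = 34.7131
d((-30, -1), (-22, 18)) = 20.6155
d((-30, -1), (-18, -5)) = 12.6491
d((-30, -1), (18, 18)) = 51.6236
d((29, 8), (4, -8)) = 29.6816
d((29, 8), (-22, 18)) = 51.9711
d((29, 8), (-18, -5)) = 48.7647
d((29, 8), (18, 18)) = 14.8661
d((4, -8), (-22, 18)) = 36.7696
d((4, -8), (-18, -5)) = 22.2036
d((4, -8), (18, 18)) = 29.5296
d((-22, 18), (-18, -5)) = 23.3452
d((-22, 18), (18, 18)) = 40.0
d((-18, -5), (18, 18)) = 42.72

Closest pair: (3, -5) and (4, -8) with distance 3.1623

The closest pair is (3, -5) and (4, -8) with Euclidean distance 3.1623. For 10 points, brute-force pairwise comparison is shown above. For large n, the divide-and-conquer algorithm (sort by x, recurse on halves, check the dividing strip) achieves O(n log n).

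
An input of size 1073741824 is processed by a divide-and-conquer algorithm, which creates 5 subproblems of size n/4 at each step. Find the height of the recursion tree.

For divide and conquer with division factor 4:

Problem sizes at each level:
Level 0: 1073741824
Level 1: 268435456
Level 2: 67108864
Level 3: 16777216
Level 4: 4194304
Level 5: 1048576
Level 6: 262144
Level 7: 65536
Level 8: 16384
Level 9: 4096
Level 10: 1024
Level 11: 256
Level 12: 64
Level 13: 16
Level 14: 4
Level 15: 1

The root is level 0 and the size-1 base case is level 15 (the tree spans levels 0 through 15, i.e. 16 levels counting the root), so the depth is the number of divisions: log_4(1073741824) = 15

The recursion tree depth is log_4(1073741824) = 15. At each level, the problem size is divided by 4, so it takes 15 divisions to reduce to a base case of size 1. The algorithm makes 5 recursive calls at each level.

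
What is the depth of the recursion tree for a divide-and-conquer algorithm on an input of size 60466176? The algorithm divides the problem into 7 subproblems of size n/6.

For divide and conquer with division factor 6:

Problem sizes at each level:
Level 0: 60466176
Level 1: 10077696
Level 2: 1679616
Level 3: 279936
Level 4: 46656
Level 5: 7776
Level 6: 1296
Level 7: 216
Level 8: 36
Level 9: 6
Level 10: 1

The root is level 0 and the size-1 base case is level 10 (the tree spans levels 0 through 10, i.e. 11 levels counting the root), so the depth is the number of divisions: log_6(60466176) = 10

The recursion tree depth is log_6(60466176) = 10. At each level, the problem size is divided by 6, so it takes 10 divisions to reduce to a base case of size 1. The algorithm makes 7 recursive calls at each level.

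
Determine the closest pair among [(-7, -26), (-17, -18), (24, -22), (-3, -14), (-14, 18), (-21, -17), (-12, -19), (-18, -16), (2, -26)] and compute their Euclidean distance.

Computing all pairwise distances among 9 points:

d((-7, -26), (-17, -18)) = 12.8062
d((-7, -26), (24, -22)) = 31.257
d((-7, -26), (-3, -14)) = 12.6491
d((-7, -26), (-14, 18)) = 44.5533
d((-7, -26), (-21, -17)) = 16.6433
d((-7, -26), (-12, -19)) = 8.6023
d((-7, -26), (-18, -16)) = 14.8661
d((-7, -26), (2, -26)) = 9.0
d((-17, -18), (24, -22)) = 41.1947
d((-17, -18), (-3, -14)) = 14.5602
d((-17, -18), (-14, 18)) = 36.1248
d((-17, -18), (-21, -17)) = 4.1231
d((-17, -18), (-12, -19)) = 5.099
d((-17, -18), (-18, -16)) = 2.2361 <-- minimum
d((-17, -18), (2, -26)) = 20.6155
d((24, -22), (-3, -14)) = 28.1603
d((24, -22), (-14, 18)) = 55.1725
d((24, -22), (-21, -17)) = 45.2769
d((24, -22), (-12, -19)) = 36.1248
d((24, -22), (-18, -16)) = 42.4264
d((24, -22), (2, -26)) = 22.3607
d((-3, -14), (-14, 18)) = 33.8378
d((-3, -14), (-21, -17)) = 18.2483
d((-3, -14), (-12, -19)) = 10.2956
d((-3, -14), (-18, -16)) = 15.1327
d((-3, -14), (2, -26)) = 13.0
d((-14, 18), (-21, -17)) = 35.6931
d((-14, 18), (-12, -19)) = 37.054
d((-14, 18), (-18, -16)) = 34.2345
d((-14, 18), (2, -26)) = 46.8188
d((-21, -17), (-12, -19)) = 9.2195
d((-21, -17), (-18, -16)) = 3.1623
d((-21, -17), (2, -26)) = 24.6982
d((-12, -19), (-18, -16)) = 6.7082
d((-12, -19), (2, -26)) = 15.6525
d((-18, -16), (2, -26)) = 22.3607

Closest pair: (-17, -18) and (-18, -16) with distance 2.2361

The closest pair is (-17, -18) and (-18, -16) with Euclidean distance 2.2361. For 9 points, brute-force pairwise comparison is shown above. For large n, the divide-and-conquer algorithm (sort by x, recurse on halves, check the dividing strip) achieves O(n log n).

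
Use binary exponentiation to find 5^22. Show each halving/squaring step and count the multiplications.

Computing 5^22 by squaring (build up from 5^1; each line after the first costs one multiplication):

5^1 = 5
5^2 = (5^1)^2 = 5^2 = 25
5^4 = (5^2)^2 = 25^2 = 625
5^5 = 5 * 5^4 = 5 * 625 = 3125
5^10 = (5^5)^2 = 3125^2 = 9765625
5^11 = 5 * 5^10 = 5 * 9765625 = 48828125
5^22 = (5^11)^2 = 48828125^2 = 2384185791015625

Result: 2384185791015625
Multiplications needed: 6 (6 lines after 5^1)

5^22 = 2384185791015625. Using exponentiation by squaring, this requires 6 multiplications. The key idea: if the exponent is even, square the half-power; if odd, multiply by the base once.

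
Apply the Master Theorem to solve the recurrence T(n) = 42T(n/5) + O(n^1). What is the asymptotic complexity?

Master Theorem for T(n) = 42T(n/5) + O(n^1):

a = 42, b = 5, c = 1
log_b(a) = log_5(42) = 2.3223

Case 1: c = 1 < log_5(42) = 2.3223
T(n) = O(n^(log_5 42))

For T(n) = 42T(n/5) + O(n^1): log_5(42) = 2.3223. This is Case 1 of the Master Theorem (c < log_b(a), work dominated by leaves), giving O(n^(log_5 42)).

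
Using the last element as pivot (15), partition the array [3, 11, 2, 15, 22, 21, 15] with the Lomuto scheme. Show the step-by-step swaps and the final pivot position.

Lomuto partition with pivot = 15:

Initial array: [3, 11, 2, 15, 22, 21, 15]

arr[0]=3 <= 15: swap with position 0, array becomes [3, 11, 2, 15, 22, 21, 15]
arr[1]=11 <= 15: swap with position 1, array becomes [3, 11, 2, 15, 22, 21, 15]
arr[2]=2 <= 15: swap with position 2, array becomes [3, 11, 2, 15, 22, 21, 15]
arr[3]=15 <= 15: swap with position 3, array becomes [3, 11, 2, 15, 22, 21, 15]
arr[4]=22 > 15: no swap
arr[5]=21 > 15: no swap

Place pivot at position 4: [3, 11, 2, 15, 15, 21, 22]
Pivot position: 4

After partitioning with pivot 15, the array becomes [3, 11, 2, 15, 15, 21, 22]. The pivot is placed at index 4. All elements to the left of the pivot are <= 15, and all elements to the right are > 15.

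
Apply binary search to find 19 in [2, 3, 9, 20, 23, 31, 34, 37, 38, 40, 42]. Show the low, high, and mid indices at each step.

Binary search for 19 in [2, 3, 9, 20, 23, 31, 34, 37, 38, 40, 42]:

lo=0, hi=10, mid=5, arr[mid]=31 -> 31 > 19, search left half
lo=0, hi=4, mid=2, arr[mid]=9 -> 9 < 19, search right half
lo=3, hi=4, mid=3, arr[mid]=20 -> 20 > 19, search left half
lo=3 > hi=2, target 19 not found

Binary search determines that 19 is not in the array after 3 comparisons. The search space was exhausted without finding the target.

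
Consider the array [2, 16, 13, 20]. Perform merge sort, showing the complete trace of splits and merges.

Merge sort trace:

Split: [2, 16, 13, 20] -> [2, 16] and [13, 20]
  Split: [2, 16] -> [2] and [16]
  Merge: [2] + [16] -> [2, 16]
  Split: [13, 20] -> [13] and [20]
  Merge: [13] + [20] -> [13, 20]
Merge: [2, 16] + [13, 20] -> [2, 13, 16, 20]

Final sorted array: [2, 13, 16, 20]

The merge sort proceeds by recursively splitting the array and merging sorted halves.
After all merges, the sorted array is [2, 13, 16, 20].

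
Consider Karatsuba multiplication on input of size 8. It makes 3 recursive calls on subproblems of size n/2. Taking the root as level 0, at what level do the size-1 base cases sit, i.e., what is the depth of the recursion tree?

For divide and conquer with division factor 2:

Problem sizes at each level:
Level 0: 8
Level 1: 4
Level 2: 2
Level 3: 1

The root is level 0 and the size-1 base case is level 3 (the tree spans levels 0 through 3, i.e. 4 levels counting the root), so the depth is the number of divisions: log_2(8) = 3

The recursion tree depth is log_2(8) = 3. At each level, the problem size is divided by 2, so it takes 3 divisions to reduce to a base case of size 1. The algorithm makes 3 recursive calls at each level.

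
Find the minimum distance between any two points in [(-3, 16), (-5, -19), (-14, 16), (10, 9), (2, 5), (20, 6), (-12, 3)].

Computing all pairwise distances among 7 points:

d((-3, 16), (-5, -19)) = 35.0571
d((-3, 16), (-14, 16)) = 11.0
d((-3, 16), (10, 9)) = 14.7648
d((-3, 16), (2, 5)) = 12.083
d((-3, 16), (20, 6)) = 25.0799
d((-3, 16), (-12, 3)) = 15.8114
d((-5, -19), (-14, 16)) = 36.1386
d((-5, -19), (10, 9)) = 31.7648
d((-5, -19), (2, 5)) = 25.0
d((-5, -19), (20, 6)) = 35.3553
d((-5, -19), (-12, 3)) = 23.0868
d((-14, 16), (10, 9)) = 25.0
d((-14, 16), (2, 5)) = 19.4165
d((-14, 16), (20, 6)) = 35.4401
d((-14, 16), (-12, 3)) = 13.1529
d((10, 9), (2, 5)) = 8.9443 <-- minimum
d((10, 9), (20, 6)) = 10.4403
d((10, 9), (-12, 3)) = 22.8035
d((2, 5), (20, 6)) = 18.0278
d((2, 5), (-12, 3)) = 14.1421
d((20, 6), (-12, 3)) = 32.1403

Closest pair: (10, 9) and (2, 5) with distance 8.9443

The closest pair is (10, 9) and (2, 5) with Euclidean distance 8.9443. For 7 points, brute-force pairwise comparison is shown above. For large n, the divide-and-conquer algorithm (sort by x, recurse on halves, check the dividing strip) achieves O(n log n).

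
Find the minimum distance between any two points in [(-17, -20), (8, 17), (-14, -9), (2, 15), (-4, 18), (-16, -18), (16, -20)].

Computing all pairwise distances among 7 points:

d((-17, -20), (8, 17)) = 44.6542
d((-17, -20), (-14, -9)) = 11.4018
d((-17, -20), (2, 15)) = 39.8246
d((-17, -20), (-4, 18)) = 40.1622
d((-17, -20), (-16, -18)) = 2.2361 <-- minimum
d((-17, -20), (16, -20)) = 33.0
d((8, 17), (-14, -9)) = 34.0588
d((8, 17), (2, 15)) = 6.3246
d((8, 17), (-4, 18)) = 12.0416
d((8, 17), (-16, -18)) = 42.4382
d((8, 17), (16, -20)) = 37.855
d((-14, -9), (2, 15)) = 28.8444
d((-14, -9), (-4, 18)) = 28.7924
d((-14, -9), (-16, -18)) = 9.2195
d((-14, -9), (16, -20)) = 31.9531
d((2, 15), (-4, 18)) = 6.7082
d((2, 15), (-16, -18)) = 37.5899
d((2, 15), (16, -20)) = 37.6962
d((-4, 18), (-16, -18)) = 37.9473
d((-4, 18), (16, -20)) = 42.9418
d((-16, -18), (16, -20)) = 32.0624

Closest pair: (-17, -20) and (-16, -18) with distance 2.2361

The closest pair is (-17, -20) and (-16, -18) with Euclidean distance 2.2361. For 7 points, brute-force pairwise comparison is shown above. For large n, the divide-and-conquer algorithm (sort by x, recurse on halves, check the dividing strip) achieves O(n log n).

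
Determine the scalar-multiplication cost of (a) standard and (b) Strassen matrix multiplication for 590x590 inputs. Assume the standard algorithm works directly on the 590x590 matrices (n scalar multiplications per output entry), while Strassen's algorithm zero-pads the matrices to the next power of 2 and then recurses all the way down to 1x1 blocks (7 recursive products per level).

Matrix multiplication for 590x590 matrices:

Strassen's algorithm requires power-of-2 dimensions. Pad 590x590 to 1024x1024 (next power of 2).

Standard algorithm: 590^3 = 205379000 multiplications
Strassen's algorithm: 7^(log2(1024)) = 7^10 = 282475249 multiplications
Difference: 205379000 - 282475249 = -77096249 (Strassen uses MORE here due to padding overhead — for small or just-over-power-of-2 n, padding can outweigh the per-level savings)

Standard: 205379000 multiplications (590^3). Strassen: 282475249 multiplications (7^10, after padding to 1024x1024). Strassen reduces 8 recursive multiplications to 7 at each level.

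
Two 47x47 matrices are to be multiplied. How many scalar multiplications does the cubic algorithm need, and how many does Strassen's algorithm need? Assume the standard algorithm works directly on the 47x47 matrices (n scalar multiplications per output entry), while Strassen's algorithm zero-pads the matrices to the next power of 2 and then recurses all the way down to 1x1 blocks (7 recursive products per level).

Matrix multiplication for 47x47 matrices:

Strassen's algorithm requires power-of-2 dimensions. Pad 47x47 to 64x64 (next power of 2).

Standard algorithm: 47^3 = 103823 multiplications
Strassen's algorithm: 7^(log2(64)) = 7^6 = 117649 multiplications
Difference: 103823 - 117649 = -13826 (Strassen uses MORE here due to padding overhead — for small or just-over-power-of-2 n, padding can outweigh the per-level savings)

Standard: 103823 multiplications (47^3). Strassen: 117649 multiplications (7^6, after padding to 64x64). Strassen reduces 8 recursive multiplications to 7 at each level.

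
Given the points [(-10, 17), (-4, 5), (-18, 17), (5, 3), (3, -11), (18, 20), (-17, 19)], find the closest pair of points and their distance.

Computing all pairwise distances among 7 points:

d((-10, 17), (-4, 5)) = 13.4164
d((-10, 17), (-18, 17)) = 8.0
d((-10, 17), (5, 3)) = 20.5183
d((-10, 17), (3, -11)) = 30.8707
d((-10, 17), (18, 20)) = 28.1603
d((-10, 17), (-17, 19)) = 7.2801
d((-4, 5), (-18, 17)) = 18.4391
d((-4, 5), (5, 3)) = 9.2195
d((-4, 5), (3, -11)) = 17.4642
d((-4, 5), (18, 20)) = 26.6271
d((-4, 5), (-17, 19)) = 19.105
d((-18, 17), (5, 3)) = 26.9258
d((-18, 17), (3, -11)) = 35.0
d((-18, 17), (18, 20)) = 36.1248
d((-18, 17), (-17, 19)) = 2.2361 <-- minimum
d((5, 3), (3, -11)) = 14.1421
d((5, 3), (18, 20)) = 21.4009
d((5, 3), (-17, 19)) = 27.2029
d((3, -11), (18, 20)) = 34.4384
d((3, -11), (-17, 19)) = 36.0555
d((18, 20), (-17, 19)) = 35.0143

Closest pair: (-18, 17) and (-17, 19) with distance 2.2361

The closest pair is (-18, 17) and (-17, 19) with Euclidean distance 2.2361. For 7 points, brute-force pairwise comparison is shown above. For large n, the divide-and-conquer algorithm (sort by x, recurse on halves, check the dividing strip) achieves O(n log n).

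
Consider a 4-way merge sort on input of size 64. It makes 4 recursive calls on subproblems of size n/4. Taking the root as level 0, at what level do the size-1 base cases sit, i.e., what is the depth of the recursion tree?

For divide and conquer with division factor 4:

Problem sizes at each level:
Level 0: 64
Level 1: 16
Level 2: 4
Level 3: 1

The root is level 0 and the size-1 base case is level 3 (the tree spans levels 0 through 3, i.e. 4 levels counting the root), so the depth is the number of divisions: log_4(64) = 3

The recursion tree depth is log_4(64) = 3. At each level, the problem size is divided by 4, so it takes 3 divisions to reduce to a base case of size 1. The algorithm makes 4 recursive calls at each level.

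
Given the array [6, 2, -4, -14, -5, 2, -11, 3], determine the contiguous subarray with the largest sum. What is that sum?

Using Kadane's algorithm on [6, 2, -4, -14, -5, 2, -11, 3]:

Scanning through the array:
Position 1 (value 2): max_ending_here = 8, max_so_far = 8
Position 2 (value -4): max_ending_here = 4, max_so_far = 8
Position 3 (value -14): max_ending_here = -10, max_so_far = 8
Position 4 (value -5): max_ending_here = -5, max_so_far = 8
Position 5 (value 2): max_ending_here = 2, max_so_far = 8
Position 6 (value -11): max_ending_here = -9, max_so_far = 8
Position 7 (value 3): max_ending_here = 3, max_so_far = 8

Maximum subarray: [6, 2]
Maximum sum: 8

The maximum subarray is [6, 2] with sum 8. This subarray runs from index 0 to index 1.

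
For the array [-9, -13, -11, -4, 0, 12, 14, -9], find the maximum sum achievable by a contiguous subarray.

Using Kadane's algorithm on [-9, -13, -11, -4, 0, 12, 14, -9]:

Scanning through the array:
Position 1 (value -13): max_ending_here = -13, max_so_far = -9
Position 2 (value -11): max_ending_here = -11, max_so_far = -9
Position 3 (value -4): max_ending_here = -4, max_so_far = -4
Position 4 (value 0): max_ending_here = 0, max_so_far = 0
Position 5 (value 12): max_ending_here = 12, max_so_far = 12
Position 6 (value 14): max_ending_here = 26, max_so_far = 26
Position 7 (value -9): max_ending_here = 17, max_so_far = 26

Maximum subarray: [0, 12, 14]
Maximum sum: 26

The maximum subarray is [0, 12, 14] with sum 26. This subarray runs from index 4 to index 6.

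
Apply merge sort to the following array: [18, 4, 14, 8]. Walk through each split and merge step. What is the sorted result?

Merge sort trace:

Split: [18, 4, 14, 8] -> [18, 4] and [14, 8]
  Split: [18, 4] -> [18] and [4]
  Merge: [18] + [4] -> [4, 18]
  Split: [14, 8] -> [14] and [8]
  Merge: [14] + [8] -> [8, 14]
Merge: [4, 18] + [8, 14] -> [4, 8, 14, 18]

Final sorted array: [4, 8, 14, 18]

The merge sort proceeds by recursively splitting the array and merging sorted halves.
After all merges, the sorted array is [4, 8, 14, 18].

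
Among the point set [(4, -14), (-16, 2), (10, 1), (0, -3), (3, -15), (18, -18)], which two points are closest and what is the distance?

Computing all pairwise distances among 6 points:

d((4, -14), (-16, 2)) = 25.6125
d((4, -14), (10, 1)) = 16.1555
d((4, -14), (0, -3)) = 11.7047
d((4, -14), (3, -15)) = 1.4142 <-- minimum
d((4, -14), (18, -18)) = 14.5602
d((-16, 2), (10, 1)) = 26.0192
d((-16, 2), (0, -3)) = 16.7631
d((-16, 2), (3, -15)) = 25.4951
d((-16, 2), (18, -18)) = 39.4462
d((10, 1), (0, -3)) = 10.7703
d((10, 1), (3, -15)) = 17.4642
d((10, 1), (18, -18)) = 20.6155
d((0, -3), (3, -15)) = 12.3693
d((0, -3), (18, -18)) = 23.4307
d((3, -15), (18, -18)) = 15.2971

Closest pair: (4, -14) and (3, -15) with distance 1.4142

The closest pair is (4, -14) and (3, -15) with Euclidean distance 1.4142. For 6 points, brute-force pairwise comparison is shown above. For large n, the divide-and-conquer algorithm (sort by x, recurse on halves, check the dividing strip) achieves O(n log n).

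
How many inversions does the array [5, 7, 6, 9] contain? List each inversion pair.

Finding inversions in [5, 7, 6, 9]:

(1, 2): arr[1]=7 > arr[2]=6

Total inversions: 1

The array has 1 inversion(s): (1,2). Each pair (i,j) satisfies i < j and arr[i] > arr[j].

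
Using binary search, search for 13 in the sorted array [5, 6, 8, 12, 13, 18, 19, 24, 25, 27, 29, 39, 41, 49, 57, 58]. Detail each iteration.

Binary search for 13 in [5, 6, 8, 12, 13, 18, 19, 24, 25, 27, 29, 39, 41, 49, 57, 58]:

lo=0, hi=15, mid=7, arr[mid]=24 -> 24 > 13, search left half
lo=0, hi=6, mid=3, arr[mid]=12 -> 12 < 13, search right half
lo=4, hi=6, mid=5, arr[mid]=18 -> 18 > 13, search left half
lo=4, hi=4, mid=4, arr[mid]=13 -> Found target at index 4!

Binary search finds 13 at index 4 after 4 comparisons. The search repeatedly halves the search space by comparing with the middle element.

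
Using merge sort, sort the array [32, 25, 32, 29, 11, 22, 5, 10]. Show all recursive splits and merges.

Merge sort trace:

Split: [32, 25, 32, 29, 11, 22, 5, 10] -> [32, 25, 32, 29] and [11, 22, 5, 10]
  Split: [32, 25, 32, 29] -> [32, 25] and [32, 29]
    Split: [32, 25] -> [32] and [25]
    Merge: [32] + [25] -> [25, 32]
    Split: [32, 29] -> [32] and [29]
    Merge: [32] + [29] -> [29, 32]
  Merge: [25, 32] + [29, 32] -> [25, 29, 32, 32]
  Split: [11, 22, 5, 10] -> [11, 22] and [5, 10]
    Split: [11, 22] -> [11] and [22]
    Merge: [11] + [22] -> [11, 22]
    Split: [5, 10] -> [5] and [10]
    Merge: [5] + [10] -> [5, 10]
  Merge: [11, 22] + [5, 10] -> [5, 10, 11, 22]
Merge: [25, 29, 32, 32] + [5, 10, 11, 22] -> [5, 10, 11, 22, 25, 29, 32, 32]

Final sorted array: [5, 10, 11, 22, 25, 29, 32, 32]

The merge sort proceeds by recursively splitting the array and merging sorted halves.
After all merges, the sorted array is [5, 10, 11, 22, 25, 29, 32, 32].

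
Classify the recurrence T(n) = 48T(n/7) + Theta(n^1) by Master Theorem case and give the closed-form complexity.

Master Theorem for T(n) = 48T(n/7) + O(n^1):

a = 48, b = 7, c = 1
log_b(a) = log_7(48) = 1.9894

Case 1: c = 1 < log_7(48) = 1.9894
T(n) = O(n^(log_7 48))

For T(n) = 48T(n/7) + O(n^1): log_7(48) = 1.9894. This is Case 1 of the Master Theorem (c < log_b(a), work dominated by leaves), giving O(n^(log_7 48)).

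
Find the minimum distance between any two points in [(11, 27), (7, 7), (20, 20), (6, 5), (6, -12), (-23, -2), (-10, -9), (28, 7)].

Computing all pairwise distances among 8 points:

d((11, 27), (7, 7)) = 20.3961
d((11, 27), (20, 20)) = 11.4018
d((11, 27), (6, 5)) = 22.561
d((11, 27), (6, -12)) = 39.3192
d((11, 27), (-23, -2)) = 44.6878
d((11, 27), (-10, -9)) = 41.6773
d((11, 27), (28, 7)) = 26.2488
d((7, 7), (20, 20)) = 18.3848
d((7, 7), (6, 5)) = 2.2361 <-- minimum
d((7, 7), (6, -12)) = 19.0263
d((7, 7), (-23, -2)) = 31.3209
d((7, 7), (-10, -9)) = 23.3452
d((7, 7), (28, 7)) = 21.0
d((20, 20), (6, 5)) = 20.5183
d((20, 20), (6, -12)) = 34.9285
d((20, 20), (-23, -2)) = 48.3011
d((20, 20), (-10, -9)) = 41.7253
d((20, 20), (28, 7)) = 15.2643
d((6, 5), (6, -12)) = 17.0
d((6, 5), (-23, -2)) = 29.8329
d((6, 5), (-10, -9)) = 21.2603
d((6, 5), (28, 7)) = 22.0907
d((6, -12), (-23, -2)) = 30.6757
d((6, -12), (-10, -9)) = 16.2788
d((6, -12), (28, 7)) = 29.0689
d((-23, -2), (-10, -9)) = 14.7648
d((-23, -2), (28, 7)) = 51.788
d((-10, -9), (28, 7)) = 41.2311

Closest pair: (7, 7) and (6, 5) with distance 2.2361

The closest pair is (7, 7) and (6, 5) with Euclidean distance 2.2361. For 8 points, brute-force pairwise comparison is shown above. For large n, the divide-and-conquer algorithm (sort by x, recurse on halves, check the dividing strip) achieves O(n log n).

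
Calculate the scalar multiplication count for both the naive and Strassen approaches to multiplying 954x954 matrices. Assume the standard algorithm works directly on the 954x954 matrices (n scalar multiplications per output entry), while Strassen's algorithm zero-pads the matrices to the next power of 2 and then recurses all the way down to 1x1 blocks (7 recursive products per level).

Matrix multiplication for 954x954 matrices:

Strassen's algorithm requires power-of-2 dimensions. Pad 954x954 to 1024x1024 (next power of 2).

Standard algorithm: 954^3 = 868250664 multiplications
Strassen's algorithm: 7^(log2(1024)) = 7^10 = 282475249 multiplications
Savings: 868250664 - 282475249 = 585775415 multiplications

Standard: 868250664 multiplications (954^3). Strassen: 282475249 multiplications (7^10, after padding to 1024x1024). Strassen reduces 8 recursive multiplications to 7 at each level.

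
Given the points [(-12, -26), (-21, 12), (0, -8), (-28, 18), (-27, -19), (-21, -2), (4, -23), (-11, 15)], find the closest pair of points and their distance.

Computing all pairwise distances among 8 points:

d((-12, -26), (-21, 12)) = 39.0512
d((-12, -26), (0, -8)) = 21.6333
d((-12, -26), (-28, 18)) = 46.8188
d((-12, -26), (-27, -19)) = 16.5529
d((-12, -26), (-21, -2)) = 25.632
d((-12, -26), (4, -23)) = 16.2788
d((-12, -26), (-11, 15)) = 41.0122
d((-21, 12), (0, -8)) = 29.0
d((-21, 12), (-28, 18)) = 9.2195 <-- minimum
d((-21, 12), (-27, -19)) = 31.5753
d((-21, 12), (-21, -2)) = 14.0
d((-21, 12), (4, -23)) = 43.0116
d((-21, 12), (-11, 15)) = 10.4403
d((0, -8), (-28, 18)) = 38.2099
d((0, -8), (-27, -19)) = 29.1548
d((0, -8), (-21, -2)) = 21.8403
d((0, -8), (4, -23)) = 15.5242
d((0, -8), (-11, 15)) = 25.4951
d((-28, 18), (-27, -19)) = 37.0135
d((-28, 18), (-21, -2)) = 21.1896
d((-28, 18), (4, -23)) = 52.0096
d((-28, 18), (-11, 15)) = 17.2627
d((-27, -19), (-21, -2)) = 18.0278
d((-27, -19), (4, -23)) = 31.257
d((-27, -19), (-11, 15)) = 37.5766
d((-21, -2), (4, -23)) = 32.6497
d((-21, -2), (-11, 15)) = 19.7231
d((4, -23), (-11, 15)) = 40.8534

Closest pair: (-21, 12) and (-28, 18) with distance 9.2195

The closest pair is (-21, 12) and (-28, 18) with Euclidean distance 9.2195. For 8 points, brute-force pairwise comparison is shown above. For large n, the divide-and-conquer algorithm (sort by x, recurse on halves, check the dividing strip) achieves O(n log n).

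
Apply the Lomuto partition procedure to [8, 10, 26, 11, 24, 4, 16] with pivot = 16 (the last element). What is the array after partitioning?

Lomuto partition with pivot = 16:

Initial array: [8, 10, 26, 11, 24, 4, 16]

arr[0]=8 <= 16: swap with position 0, array becomes [8, 10, 26, 11, 24, 4, 16]
arr[1]=10 <= 16: swap with position 1, array becomes [8, 10, 26, 11, 24, 4, 16]
arr[2]=26 > 16: no swap
arr[3]=11 <= 16: swap with position 2, array becomes [8, 10, 11, 26, 24, 4, 16]
arr[4]=24 > 16: no swap
arr[5]=4 <= 16: swap with position 3, array becomes [8, 10, 11, 4, 24, 26, 16]

Place pivot at position 4: [8, 10, 11, 4, 16, 26, 24]
Pivot position: 4

After partitioning with pivot 16, the array becomes [8, 10, 11, 4, 16, 26, 24]. The pivot is placed at index 4. All elements to the left of the pivot are <= 16, and all elements to the right are > 16.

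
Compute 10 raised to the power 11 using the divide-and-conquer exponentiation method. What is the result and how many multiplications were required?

Computing 10^11 by squaring (build up from 10^1; each line after the first costs one multiplication):

10^1 = 10
10^2 = (10^1)^2 = 10^2 = 100
10^4 = (10^2)^2 = 100^2 = 10000
10^5 = 10 * 10^4 = 10 * 10000 = 100000
10^10 = (10^5)^2 = 100000^2 = 10000000000
10^11 = 10 * 10^10 = 10 * 10000000000 = 100000000000

Result: 100000000000
Multiplications needed: 5 (5 lines after 10^1)

10^11 = 100000000000. Using exponentiation by squaring, this requires 5 multiplications. The key idea: if the exponent is even, square the half-power; if odd, multiply by the base once.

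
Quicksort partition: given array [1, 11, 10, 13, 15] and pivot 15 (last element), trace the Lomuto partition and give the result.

Lomuto partition with pivot = 15:

Initial array: [1, 11, 10, 13, 15]

arr[0]=1 <= 15: swap with position 0, array becomes [1, 11, 10, 13, 15]
arr[1]=11 <= 15: swap with position 1, array becomes [1, 11, 10, 13, 15]
arr[2]=10 <= 15: swap with position 2, array becomes [1, 11, 10, 13, 15]
arr[3]=13 <= 15: swap with position 3, array becomes [1, 11, 10, 13, 15]

Place pivot at position 4: [1, 11, 10, 13, 15]
Pivot position: 4

After partitioning with pivot 15, the array becomes [1, 11, 10, 13, 15]. The pivot is placed at index 4. All elements to the left of the pivot are <= 15, and all elements to the right are > 15.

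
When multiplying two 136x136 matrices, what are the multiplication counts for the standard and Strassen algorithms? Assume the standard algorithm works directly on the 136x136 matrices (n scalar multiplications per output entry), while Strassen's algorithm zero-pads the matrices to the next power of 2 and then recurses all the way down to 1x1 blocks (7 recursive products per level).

Matrix multiplication for 136x136 matrices:

Strassen's algorithm requires power-of-2 dimensions. Pad 136x136 to 256x256 (next power of 2).

Standard algorithm: 136^3 = 2515456 multiplications
Strassen's algorithm: 7^(log2(256)) = 7^8 = 5764801 multiplications
Difference: 2515456 - 5764801 = -3249345 (Strassen uses MORE here due to padding overhead — for small or just-over-power-of-2 n, padding can outweigh the per-level savings)

Standard: 2515456 multiplications (136^3). Strassen: 5764801 multiplications (7^8, after padding to 256x256). Strassen reduces 8 recursive multiplications to 7 at each level.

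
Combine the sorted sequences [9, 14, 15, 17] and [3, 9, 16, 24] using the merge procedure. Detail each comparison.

Merging process:

Compare 9 vs 3: take 3 from right. Merged: [3]
Compare 9 vs 9: take 9 from left. Merged: [3, 9]
Compare 14 vs 9: take 9 from right. Merged: [3, 9, 9]
Compare 14 vs 16: take 14 from left. Merged: [3, 9, 9, 14]
Compare 15 vs 16: take 15 from left. Merged: [3, 9, 9, 14, 15]
Compare 17 vs 16: take 16 from right. Merged: [3, 9, 9, 14, 15, 16]
Compare 17 vs 24: take 17 from left. Merged: [3, 9, 9, 14, 15, 16, 17]
Append remaining from right: [24]. Merged: [3, 9, 9, 14, 15, 16, 17, 24]

Final merged array: [3, 9, 9, 14, 15, 16, 17, 24]
Total comparisons: 7

The merged array is [3, 9, 9, 14, 15, 16, 17, 24], requiring 7 comparisons. The merge step runs in O(n) time where n is the total number of elements.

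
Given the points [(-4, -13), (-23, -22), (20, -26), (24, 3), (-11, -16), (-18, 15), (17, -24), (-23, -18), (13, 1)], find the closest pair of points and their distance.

Computing all pairwise distances among 9 points:

d((-4, -13), (-23, -22)) = 21.0238
d((-4, -13), (20, -26)) = 27.2947
d((-4, -13), (24, 3)) = 32.249
d((-4, -13), (-11, -16)) = 7.6158
d((-4, -13), (-18, 15)) = 31.305
d((-4, -13), (17, -24)) = 23.7065
d((-4, -13), (-23, -18)) = 19.6469
d((-4, -13), (13, 1)) = 22.0227
d((-23, -22), (20, -26)) = 43.1856
d((-23, -22), (24, 3)) = 53.2353
d((-23, -22), (-11, -16)) = 13.4164
d((-23, -22), (-18, 15)) = 37.3363
d((-23, -22), (17, -24)) = 40.05
d((-23, -22), (-23, -18)) = 4.0
d((-23, -22), (13, 1)) = 42.72
d((20, -26), (24, 3)) = 29.2746
d((20, -26), (-11, -16)) = 32.573
d((20, -26), (-18, 15)) = 55.9017
d((20, -26), (17, -24)) = 3.6056 <-- minimum
d((20, -26), (-23, -18)) = 43.7379
d((20, -26), (13, 1)) = 27.8927
d((24, 3), (-11, -16)) = 39.8246
d((24, 3), (-18, 15)) = 43.6807
d((24, 3), (17, -24)) = 27.8927
d((24, 3), (-23, -18)) = 51.4782
d((24, 3), (13, 1)) = 11.1803
d((-11, -16), (-18, 15)) = 31.7805
d((-11, -16), (17, -24)) = 29.1204
d((-11, -16), (-23, -18)) = 12.1655
d((-11, -16), (13, 1)) = 29.4109
d((-18, 15), (17, -24)) = 52.4023
d((-18, 15), (-23, -18)) = 33.3766
d((-18, 15), (13, 1)) = 34.0147
d((17, -24), (-23, -18)) = 40.4475
d((17, -24), (13, 1)) = 25.318
d((-23, -18), (13, 1)) = 40.7063

Closest pair: (20, -26) and (17, -24) with distance 3.6056

The closest pair is (20, -26) and (17, -24) with Euclidean distance 3.6056. For 9 points, brute-force pairwise comparison is shown above. For large n, the divide-and-conquer algorithm (sort by x, recurse on halves, check the dividing strip) achieves O(n log n).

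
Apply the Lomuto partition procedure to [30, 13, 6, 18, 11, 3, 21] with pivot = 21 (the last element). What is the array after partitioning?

Lomuto partition with pivot = 21:

Initial array: [30, 13, 6, 18, 11, 3, 21]

arr[0]=30 > 21: no swap
arr[1]=13 <= 21: swap with position 0, array becomes [13, 30, 6, 18, 11, 3, 21]
arr[2]=6 <= 21: swap with position 1, array becomes [13, 6, 30, 18, 11, 3, 21]
arr[3]=18 <= 21: swap with position 2, array becomes [13, 6, 18, 30, 11, 3, 21]
arr[4]=11 <= 21: swap with position 3, array becomes [13, 6, 18, 11, 30, 3, 21]
arr[5]=3 <= 21: swap with position 4, array becomes [13, 6, 18, 11, 3, 30, 21]

Place pivot at position 5: [13, 6, 18, 11, 3, 21, 30]
Pivot position: 5

After partitioning with pivot 21, the array becomes [13, 6, 18, 11, 3, 21, 30]. The pivot is placed at index 5. All elements to the left of the pivot are <= 21, and all elements to the right are > 21.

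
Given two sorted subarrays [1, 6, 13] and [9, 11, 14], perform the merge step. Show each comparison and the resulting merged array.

Merging process:

Compare 1 vs 9: take 1 from left. Merged: [1]
Compare 6 vs 9: take 6 from left. Merged: [1, 6]
Compare 13 vs 9: take 9 from right. Merged: [1, 6, 9]
Compare 13 vs 11: take 11 from right. Merged: [1, 6, 9, 11]
Compare 13 vs 14: take 13 from left. Merged: [1, 6, 9, 11, 13]
Append remaining from right: [14]. Merged: [1, 6, 9, 11, 13, 14]

Final merged array: [1, 6, 9, 11, 13, 14]
Total comparisons: 5

The merged array is [1, 6, 9, 11, 13, 14], requiring 5 comparisons. The merge step runs in O(n) time where n is the total number of elements.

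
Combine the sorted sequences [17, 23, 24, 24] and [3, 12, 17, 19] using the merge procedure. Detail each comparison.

Merging process:

Compare 17 vs 3: take 3 from right. Merged: [3]
Compare 17 vs 12: take 12 from right. Merged: [3, 12]
Compare 17 vs 17: take 17 from left. Merged: [3, 12, 17]
Compare 23 vs 17: take 17 from right. Merged: [3, 12, 17, 17]
Compare 23 vs 19: take 19 from right. Merged: [3, 12, 17, 17, 19]
Append remaining from left: [23, 24, 24]. Merged: [3, 12, 17, 17, 19, 23, 24, 24]

Final merged array: [3, 12, 17, 17, 19, 23, 24, 24]
Total comparisons: 5

The merged array is [3, 12, 17, 17, 19, 23, 24, 24], requiring 5 comparisons. The merge step runs in O(n) time where n is the total number of elements.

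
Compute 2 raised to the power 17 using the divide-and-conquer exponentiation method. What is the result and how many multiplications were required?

Computing 2^17 by squaring (build up from 2^1; each line after the first costs one multiplication):

2^1 = 2
2^2 = (2^1)^2 = 2^2 = 4
2^4 = (2^2)^2 = 4^2 = 16
2^8 = (2^4)^2 = 16^2 = 256
2^16 = (2^8)^2 = 256^2 = 65536
2^17 = 2 * 2^16 = 2 * 65536 = 131072

Result: 131072
Multiplications needed: 5 (5 lines after 2^1)

2^17 = 131072. Using exponentiation by squaring, this requires 5 multiplications. The key idea: if the exponent is even, square the half-power; if odd, multiply by the base once.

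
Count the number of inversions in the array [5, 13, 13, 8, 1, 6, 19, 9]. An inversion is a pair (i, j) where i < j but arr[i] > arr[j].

Finding inversions in [5, 13, 13, 8, 1, 6, 19, 9]:

(0, 4): arr[0]=5 > arr[4]=1
(1, 3): arr[1]=13 > arr[3]=8
(1, 4): arr[1]=13 > arr[4]=1
(1, 5): arr[1]=13 > arr[5]=6
(1, 7): arr[1]=13 > arr[7]=9
(2, 3): arr[2]=13 > arr[3]=8
(2, 4): arr[2]=13 > arr[4]=1
(2, 5): arr[2]=13 > arr[5]=6
(2, 7): arr[2]=13 > arr[7]=9
(3, 4): arr[3]=8 > arr[4]=1
(3, 5): arr[3]=8 > arr[5]=6
(6, 7): arr[6]=19 > arr[7]=9

Total inversions: 12

The array has 12 inversion(s): (0,4), (1,3), (1,4), (1,5), (1,7), (2,3), (2,4), (2,5), (2,7), (3,4), (3,5), (6,7). Each pair (i,j) satisfies i < j and arr[i] > arr[j].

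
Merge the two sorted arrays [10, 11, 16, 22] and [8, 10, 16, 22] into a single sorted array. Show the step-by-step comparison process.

Merging process:

Compare 10 vs 8: take 8 from right. Merged: [8]
Compare 10 vs 10: take 10 from left. Merged: [8, 10]
Compare 11 vs 10: take 10 from right. Merged: [8, 10, 10]
Compare 11 vs 16: take 11 from left. Merged: [8, 10, 10, 11]
Compare 16 vs 16: take 16 from left. Merged: [8, 10, 10, 11, 16]
Compare 22 vs 16: take 16 from right. Merged: [8, 10, 10, 11, 16, 16]
Compare 22 vs 22: take 22 from left. Merged: [8, 10, 10, 11, 16, 16, 22]
Append remaining from right: [22]. Merged: [8, 10, 10, 11, 16, 16, 22, 22]

Final merged array: [8, 10, 10, 11, 16, 16, 22, 22]
Total comparisons: 7

The merged array is [8, 10, 10, 11, 16, 16, 22, 22], requiring 7 comparisons. The merge step runs in O(n) time where n is the total number of elements.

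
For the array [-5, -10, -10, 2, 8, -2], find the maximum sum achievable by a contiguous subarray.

Using Kadane's algorithm on [-5, -10, -10, 2, 8, -2]:

Scanning through the array:
Position 1 (value -10): max_ending_here = -10, max_so_far = -5
Position 2 (value -10): max_ending_here = -10, max_so_far = -5
Position 3 (value 2): max_ending_here = 2, max_so_far = 2
Position 4 (value 8): max_ending_here = 10, max_so_far = 10
Position 5 (value -2): max_ending_here = 8, max_so_far = 10

Maximum subarray: [2, 8]
Maximum sum: 10

The maximum subarray is [2, 8] with sum 10. This subarray runs from index 3 to index 4.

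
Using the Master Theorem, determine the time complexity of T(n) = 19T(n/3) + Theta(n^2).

Master Theorem for T(n) = 19T(n/3) + O(n^2):

a = 19, b = 3, c = 2
log_b(a) = log_3(19) = 2.6801

Case 1: c = 2 < log_3(19) = 2.6801
T(n) = O(n^(log_3 19))

For T(n) = 19T(n/3) + O(n^2): log_3(19) = 2.6801. This is Case 1 of the Master Theorem (c < log_b(a), work dominated by leaves), giving O(n^(log_3 19)).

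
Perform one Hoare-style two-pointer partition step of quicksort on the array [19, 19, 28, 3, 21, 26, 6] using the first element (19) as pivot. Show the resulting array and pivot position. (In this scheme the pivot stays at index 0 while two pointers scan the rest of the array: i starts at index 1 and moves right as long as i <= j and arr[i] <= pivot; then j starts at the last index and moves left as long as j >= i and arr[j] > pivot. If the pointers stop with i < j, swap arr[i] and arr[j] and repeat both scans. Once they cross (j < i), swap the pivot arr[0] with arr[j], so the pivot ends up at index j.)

Hoare-style two-pointer partition with pivot = 19:

Initial array: [19, 19, 28, 3, 21, 26, 6]

Pointers start at i = 1, j = 6.
i stops at index 2 (arr[2]=28 > 19), j stops at index 6 (arr[6]=6 <= 19): swap arr[2] and arr[6], array becomes [19, 19, 6, 3, 21, 26, 28]
i ends at 4, j ends at 3: the pointers have crossed (j < i), so scanning stops.

Swap pivot arr[0] with arr[3] to place pivot at position 3: [3, 19, 6, 19, 21, 26, 28]
Pivot position: 3

After partitioning with pivot 19, the array becomes [3, 19, 6, 19, 21, 26, 28]. The pivot is placed at index 3. All elements to the left of the pivot are <= 19, and all elements to the right are > 19.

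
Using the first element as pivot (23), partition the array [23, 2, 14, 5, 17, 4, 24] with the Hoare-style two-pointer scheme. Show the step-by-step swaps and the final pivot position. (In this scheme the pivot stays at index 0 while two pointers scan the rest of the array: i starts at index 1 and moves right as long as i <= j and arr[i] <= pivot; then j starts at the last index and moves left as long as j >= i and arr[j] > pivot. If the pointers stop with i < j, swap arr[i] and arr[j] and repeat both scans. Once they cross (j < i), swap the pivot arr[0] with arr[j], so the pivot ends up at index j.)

Hoare-style two-pointer partition with pivot = 23:

Initial array: [23, 2, 14, 5, 17, 4, 24]

Pointers start at i = 1, j = 6.
i ends at 6, j ends at 5: the pointers have crossed (j < i), so scanning stops.

Swap pivot arr[0] with arr[5] to place pivot at position 5: [4, 2, 14, 5, 17, 23, 24]
Pivot position: 5

After partitioning with pivot 23, the array becomes [4, 2, 14, 5, 17, 23, 24]. The pivot is placed at index 5. All elements to the left of the pivot are <= 23, and all elements to the right are > 23.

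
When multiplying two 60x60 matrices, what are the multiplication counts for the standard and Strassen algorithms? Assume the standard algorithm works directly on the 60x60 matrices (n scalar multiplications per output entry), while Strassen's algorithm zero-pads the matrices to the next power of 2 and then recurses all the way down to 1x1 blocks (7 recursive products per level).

Matrix multiplication for 60x60 matrices:

Strassen's algorithm requires power-of-2 dimensions. Pad 60x60 to 64x64 (next power of 2).

Standard algorithm: 60^3 = 216000 multiplications
Strassen's algorithm: 7^(log2(64)) = 7^6 = 117649 multiplications
Savings: 216000 - 117649 = 98351 multiplications

Standard: 216000 multiplications (60^3). Strassen: 117649 multiplications (7^6, after padding to 64x64). Strassen reduces 8 recursive multiplications to 7 at each level.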